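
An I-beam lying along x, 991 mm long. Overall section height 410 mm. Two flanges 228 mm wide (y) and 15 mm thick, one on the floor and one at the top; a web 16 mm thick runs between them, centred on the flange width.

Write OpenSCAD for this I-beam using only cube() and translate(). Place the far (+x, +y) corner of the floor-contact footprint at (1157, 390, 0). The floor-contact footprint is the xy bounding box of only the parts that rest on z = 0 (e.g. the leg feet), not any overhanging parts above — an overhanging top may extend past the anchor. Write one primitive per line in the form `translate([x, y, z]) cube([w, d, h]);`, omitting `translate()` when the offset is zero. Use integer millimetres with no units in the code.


translate([166, 162, 0]) cube([991, 228, 15]);
translate([166, 268, 15]) cube([991, 16, 380]);
translate([166, 162, 395]) cube([991, 228, 15]);


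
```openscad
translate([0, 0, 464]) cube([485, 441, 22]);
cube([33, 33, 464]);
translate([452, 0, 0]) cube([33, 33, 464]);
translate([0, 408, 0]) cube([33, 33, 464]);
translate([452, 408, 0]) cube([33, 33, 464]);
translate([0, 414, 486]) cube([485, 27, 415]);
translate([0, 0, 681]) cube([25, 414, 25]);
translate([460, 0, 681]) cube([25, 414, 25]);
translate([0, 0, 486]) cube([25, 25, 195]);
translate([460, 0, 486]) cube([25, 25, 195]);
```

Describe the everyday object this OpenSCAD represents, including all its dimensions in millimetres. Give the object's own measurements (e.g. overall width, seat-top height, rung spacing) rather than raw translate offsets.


A chair. The seat is a 485×441×22 mm slab with its top at z = 486 mm, on four 33×33 mm corner legs (flush with the seat edges, standing on z = 0). A flat backrest 27 mm thick, 415 mm tall, spans the full seat width and rises from the seat top along its +y edge, rear face flush with the rear of the seat. Two armrests of 25×25 mm section run along each side from the seat's front edge to the front of the backrest, top faces 220 mm above the seat top and outer faces flush with the seat's x-edges; a 25×25 mm post under the front of each armrest stands on the seat at the front corner.


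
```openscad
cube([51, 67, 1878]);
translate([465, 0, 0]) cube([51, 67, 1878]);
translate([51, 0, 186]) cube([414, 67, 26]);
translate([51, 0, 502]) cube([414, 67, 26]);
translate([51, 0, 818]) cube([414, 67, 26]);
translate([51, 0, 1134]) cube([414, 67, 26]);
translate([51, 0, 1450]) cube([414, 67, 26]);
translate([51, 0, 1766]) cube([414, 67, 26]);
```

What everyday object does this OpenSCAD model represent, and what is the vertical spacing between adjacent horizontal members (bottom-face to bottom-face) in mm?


A ladder. The rung spacing is 316 mm.

Two tall 51×67 posts with 6 short bars between them — a ladder. Adjacent rungs sit at z = 186 and z = 502, so the spacing is 502 − 186 = 316 mm.


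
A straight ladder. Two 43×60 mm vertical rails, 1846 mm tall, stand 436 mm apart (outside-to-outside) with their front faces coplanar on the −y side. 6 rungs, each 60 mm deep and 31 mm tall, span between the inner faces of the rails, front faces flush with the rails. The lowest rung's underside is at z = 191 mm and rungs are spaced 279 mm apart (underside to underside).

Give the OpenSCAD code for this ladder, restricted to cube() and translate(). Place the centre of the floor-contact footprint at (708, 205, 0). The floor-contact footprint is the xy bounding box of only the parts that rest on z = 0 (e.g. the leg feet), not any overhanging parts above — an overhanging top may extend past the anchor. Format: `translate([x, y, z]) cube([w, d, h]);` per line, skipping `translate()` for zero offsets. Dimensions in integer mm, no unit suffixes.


translate([490, 175, 0]) cube([43, 60, 1846]);
translate([883, 175, 0]) cube([43, 60, 1846]);
translate([533, 175, 191]) cube([350, 60, 31]);
translate([533, 175, 470]) cube([350, 60, 31]);
translate([533, 175, 749]) cube([350, 60, 31]);
translate([533, 175, 1028]) cube([350, 60, 31]);
translate([533, 175, 1307]) cube([350, 60, 31]);
translate([533, 175, 1586]) cube([350, 60, 31]);


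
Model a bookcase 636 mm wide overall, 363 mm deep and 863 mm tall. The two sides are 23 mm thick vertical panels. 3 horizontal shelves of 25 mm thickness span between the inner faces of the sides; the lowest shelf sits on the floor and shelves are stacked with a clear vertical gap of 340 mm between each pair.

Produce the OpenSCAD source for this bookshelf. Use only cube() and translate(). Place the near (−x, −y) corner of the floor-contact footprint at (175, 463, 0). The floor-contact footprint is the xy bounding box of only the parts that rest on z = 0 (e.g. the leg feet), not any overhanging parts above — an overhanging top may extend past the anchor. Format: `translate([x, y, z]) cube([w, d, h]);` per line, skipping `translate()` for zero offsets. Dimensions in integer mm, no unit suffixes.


translate([175, 463, 0]) cube([23, 363, 863]);
translate([788, 463, 0]) cube([23, 363, 863]);
translate([198, 463, 0]) cube([590, 363, 25]);
translate([198, 463, 365]) cube([590, 363, 25]);
translate([198, 463, 730]) cube([590, 363, 25]);


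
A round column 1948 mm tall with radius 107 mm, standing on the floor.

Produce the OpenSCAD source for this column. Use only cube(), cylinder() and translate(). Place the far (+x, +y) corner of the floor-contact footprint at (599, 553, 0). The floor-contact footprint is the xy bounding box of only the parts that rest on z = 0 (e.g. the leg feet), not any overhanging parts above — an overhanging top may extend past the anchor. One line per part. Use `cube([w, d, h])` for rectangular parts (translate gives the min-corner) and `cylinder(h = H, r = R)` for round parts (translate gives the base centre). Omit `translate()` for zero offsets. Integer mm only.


translate([492, 446, 0]) cylinder(h = 1948, r = 107);


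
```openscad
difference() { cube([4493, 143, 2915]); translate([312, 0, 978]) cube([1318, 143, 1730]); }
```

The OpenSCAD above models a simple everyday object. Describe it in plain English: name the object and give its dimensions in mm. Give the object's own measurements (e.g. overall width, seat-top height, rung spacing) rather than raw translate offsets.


A wall 4493 mm long (x), 143 mm thick (y), 2915 mm tall, with a rectangular window opening cut through it. The opening is 1318 mm wide and 1730 mm tall; its sill is at z = 978 mm and its near (−x) edge is 312 mm from the wall's −x end. The opening passes through the full wall thickness.


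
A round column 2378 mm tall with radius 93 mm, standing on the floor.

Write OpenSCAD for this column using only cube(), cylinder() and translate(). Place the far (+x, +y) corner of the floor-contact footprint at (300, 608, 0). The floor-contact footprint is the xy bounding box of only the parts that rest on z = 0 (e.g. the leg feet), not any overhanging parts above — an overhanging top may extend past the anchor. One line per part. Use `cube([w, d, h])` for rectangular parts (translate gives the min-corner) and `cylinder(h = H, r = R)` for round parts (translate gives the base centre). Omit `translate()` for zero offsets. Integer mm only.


translate([207, 515, 0]) cylinder(h = 2378, r = 93);


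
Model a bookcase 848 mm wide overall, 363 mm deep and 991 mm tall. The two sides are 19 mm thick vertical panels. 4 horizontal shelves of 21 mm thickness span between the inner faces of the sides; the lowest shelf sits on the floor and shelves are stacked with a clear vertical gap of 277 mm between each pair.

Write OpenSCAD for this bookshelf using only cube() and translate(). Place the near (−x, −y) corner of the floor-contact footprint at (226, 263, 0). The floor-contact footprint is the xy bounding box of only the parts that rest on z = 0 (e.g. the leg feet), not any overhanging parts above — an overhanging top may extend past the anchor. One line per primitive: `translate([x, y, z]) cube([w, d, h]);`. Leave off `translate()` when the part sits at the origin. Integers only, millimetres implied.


translate([226, 263, 0]) cube([19, 363, 991]);
translate([1055, 263, 0]) cube([19, 363, 991]);
translate([245, 263, 0]) cube([810, 363, 21]);
translate([245, 263, 298]) cube([810, 363, 21]);
translate([245, 263, 596]) cube([810, 363, 21]);
translate([245, 263, 894]) cube([810, 363, 21]);


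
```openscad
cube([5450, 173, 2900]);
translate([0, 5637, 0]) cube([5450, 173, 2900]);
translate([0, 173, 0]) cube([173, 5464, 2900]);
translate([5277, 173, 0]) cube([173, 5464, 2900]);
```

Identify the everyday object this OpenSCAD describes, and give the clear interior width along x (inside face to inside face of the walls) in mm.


A house (or room) frame. The interior width is 5104 mm.

Four 2900 mm walls enclosing a rectangle with no floor or roof — a room or house frame. Outside width is 5450 mm and wall thickness is 173 mm, so the interior width is 5450 − 2 × 173 = 5104 mm.


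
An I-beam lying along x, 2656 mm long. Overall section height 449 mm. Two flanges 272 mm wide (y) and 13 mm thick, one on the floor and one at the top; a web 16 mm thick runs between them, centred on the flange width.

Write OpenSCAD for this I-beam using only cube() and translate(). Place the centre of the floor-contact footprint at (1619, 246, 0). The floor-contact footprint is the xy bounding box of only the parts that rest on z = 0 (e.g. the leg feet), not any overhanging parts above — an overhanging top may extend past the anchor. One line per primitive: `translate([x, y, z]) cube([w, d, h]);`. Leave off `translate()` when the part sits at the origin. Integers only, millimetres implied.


translate([291, 110, 0]) cube([2656, 272, 13]);
translate([291, 238, 13]) cube([2656, 16, 423]);
translate([291, 110, 436]) cube([2656, 272, 13]);


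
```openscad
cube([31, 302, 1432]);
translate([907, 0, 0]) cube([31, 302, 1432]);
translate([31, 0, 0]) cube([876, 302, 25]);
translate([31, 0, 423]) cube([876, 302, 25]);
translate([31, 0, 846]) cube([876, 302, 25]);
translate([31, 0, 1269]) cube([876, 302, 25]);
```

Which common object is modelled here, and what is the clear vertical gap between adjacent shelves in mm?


A bookshelf. The clear shelf gap is 398 mm.

Two tall side panels with 4 horizontal boards between them — a bookshelf. The first two shelf undersides are at z = 0 and z = 423; with shelf thickness 25, the clear gap is 423 − 0 − 25 = 398 mm.


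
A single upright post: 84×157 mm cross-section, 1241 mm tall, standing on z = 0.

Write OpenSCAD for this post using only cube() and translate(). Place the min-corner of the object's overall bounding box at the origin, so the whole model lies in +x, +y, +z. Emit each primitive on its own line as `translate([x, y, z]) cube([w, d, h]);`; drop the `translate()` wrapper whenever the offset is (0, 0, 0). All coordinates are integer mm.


cube([84, 157, 1241]);


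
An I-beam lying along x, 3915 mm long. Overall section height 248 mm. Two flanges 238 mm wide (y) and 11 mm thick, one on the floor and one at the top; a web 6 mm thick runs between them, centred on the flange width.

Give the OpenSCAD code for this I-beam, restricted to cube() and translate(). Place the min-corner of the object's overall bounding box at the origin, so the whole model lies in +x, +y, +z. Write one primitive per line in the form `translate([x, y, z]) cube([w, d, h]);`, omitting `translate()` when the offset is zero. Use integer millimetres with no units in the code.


cube([3915, 238, 11]);
translate([0, 116, 11]) cube([3915, 6, 226]);
translate([0, 0, 237]) cube([3915, 238, 11]);


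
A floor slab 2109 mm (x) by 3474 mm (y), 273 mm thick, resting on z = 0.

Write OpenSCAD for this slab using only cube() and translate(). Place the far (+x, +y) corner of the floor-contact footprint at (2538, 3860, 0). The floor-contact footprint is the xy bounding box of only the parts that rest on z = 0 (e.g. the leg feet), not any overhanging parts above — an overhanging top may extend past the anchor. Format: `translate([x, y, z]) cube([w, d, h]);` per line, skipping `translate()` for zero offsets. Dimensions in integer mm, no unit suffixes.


translate([429, 386, 0]) cube([2109, 3474, 273]);


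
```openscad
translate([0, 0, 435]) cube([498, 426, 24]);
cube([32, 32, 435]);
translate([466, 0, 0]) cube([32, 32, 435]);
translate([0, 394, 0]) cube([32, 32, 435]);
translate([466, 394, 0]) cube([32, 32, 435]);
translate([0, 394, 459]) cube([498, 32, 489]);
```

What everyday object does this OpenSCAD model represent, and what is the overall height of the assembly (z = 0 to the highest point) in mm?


A chair. The overall height is 948 mm.

A slab on four corner posts with a tall panel at the back — a chair. The seat slab sits at z = 435 with thickness 24, and the 489 mm backrest starts at the seat top, so the overall height is 435 + 24 + 489 = 948 mm.


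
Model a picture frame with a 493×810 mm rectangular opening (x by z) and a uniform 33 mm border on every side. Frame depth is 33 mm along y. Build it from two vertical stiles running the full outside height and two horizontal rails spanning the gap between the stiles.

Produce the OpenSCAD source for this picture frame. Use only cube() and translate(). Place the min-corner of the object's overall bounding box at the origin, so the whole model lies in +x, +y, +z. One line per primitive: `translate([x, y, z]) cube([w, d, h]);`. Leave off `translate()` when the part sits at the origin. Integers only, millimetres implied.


cube([33, 33, 876]);
translate([526, 0, 0]) cube([33, 33, 876]);
translate([33, 0, 0]) cube([493, 33, 33]);
translate([33, 0, 843]) cube([493, 33, 33]);


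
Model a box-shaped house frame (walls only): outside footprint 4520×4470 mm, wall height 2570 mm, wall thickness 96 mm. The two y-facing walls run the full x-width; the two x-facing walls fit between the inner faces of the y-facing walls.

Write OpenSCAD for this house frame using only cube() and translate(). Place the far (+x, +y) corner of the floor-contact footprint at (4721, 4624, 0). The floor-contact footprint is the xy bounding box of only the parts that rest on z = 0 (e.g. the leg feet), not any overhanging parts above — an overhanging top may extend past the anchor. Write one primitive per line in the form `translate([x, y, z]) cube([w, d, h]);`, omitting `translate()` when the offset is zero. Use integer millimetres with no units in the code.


translate([201, 154, 0]) cube([4520, 96, 2570]);
translate([201, 4528, 0]) cube([4520, 96, 2570]);
translate([201, 250, 0]) cube([96, 4278, 2570]);
translate([4625, 250, 0]) cube([96, 4278, 2570]);


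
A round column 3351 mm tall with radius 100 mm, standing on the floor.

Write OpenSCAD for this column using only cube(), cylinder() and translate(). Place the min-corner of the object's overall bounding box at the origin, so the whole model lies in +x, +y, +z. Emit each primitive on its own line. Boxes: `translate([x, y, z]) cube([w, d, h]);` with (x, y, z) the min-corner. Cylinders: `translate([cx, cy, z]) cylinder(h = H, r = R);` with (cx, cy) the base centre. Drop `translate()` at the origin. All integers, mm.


translate([100, 100, 0]) cylinder(h = 3351, r = 100);


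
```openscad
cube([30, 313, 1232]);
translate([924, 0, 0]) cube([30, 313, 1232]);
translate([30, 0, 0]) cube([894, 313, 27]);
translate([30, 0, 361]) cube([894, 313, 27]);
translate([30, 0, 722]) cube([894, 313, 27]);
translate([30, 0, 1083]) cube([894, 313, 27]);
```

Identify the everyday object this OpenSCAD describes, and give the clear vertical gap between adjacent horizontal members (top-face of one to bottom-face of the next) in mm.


A bookshelf. The clear shelf gap is 334 mm.

Two tall side panels with 4 horizontal boards between them — a bookshelf. The first two shelf undersides are at z = 0 and z = 361; with shelf thickness 27, the clear gap is 361 − 0 − 27 = 334 mm.


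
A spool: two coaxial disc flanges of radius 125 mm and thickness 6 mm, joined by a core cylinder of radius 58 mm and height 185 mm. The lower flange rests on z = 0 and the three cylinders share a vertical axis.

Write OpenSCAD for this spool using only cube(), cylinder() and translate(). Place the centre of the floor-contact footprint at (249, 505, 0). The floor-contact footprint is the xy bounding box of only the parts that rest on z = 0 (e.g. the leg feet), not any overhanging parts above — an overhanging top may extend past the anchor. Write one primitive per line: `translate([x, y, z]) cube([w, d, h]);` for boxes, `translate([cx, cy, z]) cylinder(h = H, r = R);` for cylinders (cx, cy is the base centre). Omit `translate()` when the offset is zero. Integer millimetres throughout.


translate([249, 505, 0]) cylinder(h = 6, r = 125);
translate([249, 505, 6]) cylinder(h = 185, r = 58);
translate([249, 505, 191]) cylinder(h = 6, r = 125);


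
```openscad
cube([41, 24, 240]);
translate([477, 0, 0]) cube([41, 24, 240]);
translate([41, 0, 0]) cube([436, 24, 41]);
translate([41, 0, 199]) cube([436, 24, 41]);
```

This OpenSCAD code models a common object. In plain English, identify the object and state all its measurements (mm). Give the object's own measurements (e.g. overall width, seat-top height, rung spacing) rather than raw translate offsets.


A rectangular picture frame lying in the x–z plane (depth along y). The opening is 436 mm wide (x) by 158 mm tall (z), surrounded by a border 41 mm wide on all four sides. The frame is 24 mm deep and is made of two full-height vertical stiles with two horizontal rails fitted between them.


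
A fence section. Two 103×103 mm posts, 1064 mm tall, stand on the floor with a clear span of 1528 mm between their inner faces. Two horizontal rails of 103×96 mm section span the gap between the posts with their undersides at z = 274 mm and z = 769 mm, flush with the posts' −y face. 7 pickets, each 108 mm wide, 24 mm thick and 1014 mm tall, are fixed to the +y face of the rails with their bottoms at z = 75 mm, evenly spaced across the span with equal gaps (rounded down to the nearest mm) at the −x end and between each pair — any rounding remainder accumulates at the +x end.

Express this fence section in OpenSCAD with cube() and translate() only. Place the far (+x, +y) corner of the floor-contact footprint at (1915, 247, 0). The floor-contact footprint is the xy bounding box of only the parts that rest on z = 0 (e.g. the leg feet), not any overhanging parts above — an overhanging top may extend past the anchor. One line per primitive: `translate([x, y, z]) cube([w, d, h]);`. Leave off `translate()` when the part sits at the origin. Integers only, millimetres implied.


translate([181, 144, 0]) cube([103, 103, 1064]);
translate([1812, 144, 0]) cube([103, 103, 1064]);
translate([284, 144, 274]) cube([1528, 103, 96]);
translate([284, 144, 769]) cube([1528, 103, 96]);
translate([380, 247, 75]) cube([108, 24, 1014]);
translate([584, 247, 75]) cube([108, 24, 1014]);
translate([788, 247, 75]) cube([108, 24, 1014]);
translate([992, 247, 75]) cube([108, 24, 1014]);
translate([1196, 247, 75]) cube([108, 24, 1014]);
translate([1400, 247, 75]) cube([108, 24, 1014]);
translate([1604, 247, 75]) cube([108, 24, 1014]);


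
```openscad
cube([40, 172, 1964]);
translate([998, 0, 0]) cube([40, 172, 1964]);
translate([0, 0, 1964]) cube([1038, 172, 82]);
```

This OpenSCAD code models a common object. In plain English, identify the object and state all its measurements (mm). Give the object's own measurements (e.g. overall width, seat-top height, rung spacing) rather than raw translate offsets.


A door frame. The clear opening is 958 mm wide and 1964 mm high. Two 40 mm wide jambs, 172 mm deep, stand either side of the opening from the floor to the top of the opening. A 82 mm thick head sits across the top of both jambs, spanning the full outside width of the frame.


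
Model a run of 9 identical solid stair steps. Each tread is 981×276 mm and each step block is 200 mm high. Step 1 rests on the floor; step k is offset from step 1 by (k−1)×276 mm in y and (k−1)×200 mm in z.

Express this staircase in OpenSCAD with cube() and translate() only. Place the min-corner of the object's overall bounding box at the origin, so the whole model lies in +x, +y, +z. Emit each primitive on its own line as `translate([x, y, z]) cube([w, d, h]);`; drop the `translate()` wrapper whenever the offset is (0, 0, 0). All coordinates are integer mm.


cube([981, 276, 200]);
translate([0, 276, 200]) cube([981, 276, 200]);
translate([0, 552, 400]) cube([981, 276, 200]);
translate([0, 828, 600]) cube([981, 276, 200]);
translate([0, 1104, 800]) cube([981, 276, 200]);
translate([0, 1380, 1000]) cube([981, 276, 200]);
translate([0, 1656, 1200]) cube([981, 276, 200]);
translate([0, 1932, 1400]) cube([981, 276, 200]);
translate([0, 2208, 1600]) cube([981, 276, 200]);


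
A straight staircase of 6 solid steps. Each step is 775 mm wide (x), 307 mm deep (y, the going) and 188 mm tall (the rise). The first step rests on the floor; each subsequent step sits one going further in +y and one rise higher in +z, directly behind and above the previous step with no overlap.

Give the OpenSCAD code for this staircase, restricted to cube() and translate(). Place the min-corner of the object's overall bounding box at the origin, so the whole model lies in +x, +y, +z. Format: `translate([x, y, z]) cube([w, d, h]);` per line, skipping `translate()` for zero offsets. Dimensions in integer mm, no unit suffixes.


cube([775, 307, 188]);
translate([0, 307, 188]) cube([775, 307, 188]);
translate([0, 614, 376]) cube([775, 307, 188]);
translate([0, 921, 564]) cube([775, 307, 188]);
translate([0, 1228, 752]) cube([775, 307, 188]);
translate([0, 1535, 940]) cube([775, 307, 188]);


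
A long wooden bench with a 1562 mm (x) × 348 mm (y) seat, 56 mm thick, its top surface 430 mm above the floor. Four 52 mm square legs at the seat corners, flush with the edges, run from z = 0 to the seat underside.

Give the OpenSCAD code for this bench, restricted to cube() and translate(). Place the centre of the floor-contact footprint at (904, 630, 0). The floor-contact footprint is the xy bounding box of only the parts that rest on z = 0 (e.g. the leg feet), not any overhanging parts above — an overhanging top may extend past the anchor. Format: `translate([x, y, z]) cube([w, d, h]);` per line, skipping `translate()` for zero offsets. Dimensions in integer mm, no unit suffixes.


// leg_h = 430 − 56 = 374
translate([123, 456, 374]) cube([1562, 348, 56]);
translate([123, 456, 0]) cube([52, 52, 374]);
translate([123, 752, 0]) cube([52, 52, 374]);
translate([1633, 456, 0]) cube([52, 52, 374]);
translate([1633, 752, 0]) cube([52, 52, 374]);


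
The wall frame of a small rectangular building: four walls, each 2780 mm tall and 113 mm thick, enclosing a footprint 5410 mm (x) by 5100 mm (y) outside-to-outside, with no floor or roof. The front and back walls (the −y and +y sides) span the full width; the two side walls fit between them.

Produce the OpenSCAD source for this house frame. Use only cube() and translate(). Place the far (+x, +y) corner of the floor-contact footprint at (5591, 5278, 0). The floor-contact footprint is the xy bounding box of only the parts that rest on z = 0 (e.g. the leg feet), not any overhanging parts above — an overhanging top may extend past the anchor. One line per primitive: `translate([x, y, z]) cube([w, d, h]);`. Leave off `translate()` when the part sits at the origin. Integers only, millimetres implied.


translate([181, 178, 0]) cube([5410, 113, 2780]);
translate([181, 5165, 0]) cube([5410, 113, 2780]);
translate([181, 291, 0]) cube([113, 4874, 2780]);
translate([5478, 291, 0]) cube([113, 4874, 2780]);


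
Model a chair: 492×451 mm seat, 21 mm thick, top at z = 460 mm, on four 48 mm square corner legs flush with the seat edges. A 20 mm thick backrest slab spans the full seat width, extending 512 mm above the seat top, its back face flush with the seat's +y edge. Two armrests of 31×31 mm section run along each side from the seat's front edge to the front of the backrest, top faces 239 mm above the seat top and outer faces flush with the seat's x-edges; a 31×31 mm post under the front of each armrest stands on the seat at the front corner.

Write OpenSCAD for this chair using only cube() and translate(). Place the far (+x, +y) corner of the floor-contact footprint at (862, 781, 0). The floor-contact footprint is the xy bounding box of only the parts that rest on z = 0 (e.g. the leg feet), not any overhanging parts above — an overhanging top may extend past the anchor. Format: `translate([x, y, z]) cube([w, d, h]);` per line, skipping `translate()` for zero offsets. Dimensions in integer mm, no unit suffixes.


translate([370, 330, 439]) cube([492, 451, 21]);
translate([370, 330, 0]) cube([48, 48, 439]);
translate([814, 330, 0]) cube([48, 48, 439]);
translate([370, 733, 0]) cube([48, 48, 439]);
translate([814, 733, 0]) cube([48, 48, 439]);
translate([370, 761, 460]) cube([492, 20, 512]);
translate([370, 330, 668]) cube([31, 431, 31]);
translate([831, 330, 668]) cube([31, 431, 31]);
translate([370, 330, 460]) cube([31, 31, 208]);
translate([831, 330, 460]) cube([31, 31, 208]);


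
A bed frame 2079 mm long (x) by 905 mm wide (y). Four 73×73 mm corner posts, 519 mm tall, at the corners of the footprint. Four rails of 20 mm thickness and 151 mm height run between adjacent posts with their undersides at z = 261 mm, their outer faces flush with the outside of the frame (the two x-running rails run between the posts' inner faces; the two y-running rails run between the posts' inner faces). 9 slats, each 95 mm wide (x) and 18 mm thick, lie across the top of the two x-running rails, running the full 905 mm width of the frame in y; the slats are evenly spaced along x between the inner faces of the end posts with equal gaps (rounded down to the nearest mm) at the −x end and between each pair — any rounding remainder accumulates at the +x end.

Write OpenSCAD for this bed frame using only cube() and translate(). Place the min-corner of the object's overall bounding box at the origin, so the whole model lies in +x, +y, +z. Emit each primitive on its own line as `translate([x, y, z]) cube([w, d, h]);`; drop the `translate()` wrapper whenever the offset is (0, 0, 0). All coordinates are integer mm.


// slat z = rail_z + rail_h = 261 + 151 = 412
// slat gap = ⌊(1933 − 9·95) / 10⌋ = 107
cube([73, 73, 519]);
translate([0, 832, 0]) cube([73, 73, 519]);
translate([2006, 0, 0]) cube([73, 73, 519]);
translate([2006, 832, 0]) cube([73, 73, 519]);
translate([73, 0, 261]) cube([1933, 20, 151]);
translate([73, 885, 261]) cube([1933, 20, 151]);
translate([0, 73, 261]) cube([20, 759, 151]);
translate([2059, 73, 261]) cube([20, 759, 151]);
translate([180, 0, 412]) cube([95, 905, 18]);
translate([382, 0, 412]) cube([95, 905, 18]);
translate([584, 0, 412]) cube([95, 905, 18]);
translate([786, 0, 412]) cube([95, 905, 18]);
translate([988, 0, 412]) cube([95, 905, 18]);
translate([1190, 0, 412]) cube([95, 905, 18]);
translate([1392, 0, 412]) cube([95, 905, 18]);
translate([1594, 0, 412]) cube([95, 905, 18]);
translate([1796, 0, 412]) cube([95, 905, 18]);


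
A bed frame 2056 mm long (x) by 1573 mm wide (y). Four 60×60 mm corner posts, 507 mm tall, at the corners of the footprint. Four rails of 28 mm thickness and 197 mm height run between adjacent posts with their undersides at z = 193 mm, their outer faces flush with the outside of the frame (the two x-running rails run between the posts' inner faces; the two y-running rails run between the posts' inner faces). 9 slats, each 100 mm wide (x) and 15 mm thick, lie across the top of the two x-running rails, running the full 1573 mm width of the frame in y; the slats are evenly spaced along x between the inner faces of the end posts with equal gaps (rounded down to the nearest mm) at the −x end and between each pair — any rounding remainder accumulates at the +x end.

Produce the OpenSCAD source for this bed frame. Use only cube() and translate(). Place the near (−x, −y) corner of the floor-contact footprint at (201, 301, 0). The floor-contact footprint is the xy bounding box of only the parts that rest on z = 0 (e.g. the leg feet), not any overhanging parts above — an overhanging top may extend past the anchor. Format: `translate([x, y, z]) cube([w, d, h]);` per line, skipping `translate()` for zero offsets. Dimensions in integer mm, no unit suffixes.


translate([201, 301, 0]) cube([60, 60, 507]);
translate([201, 1814, 0]) cube([60, 60, 507]);
translate([2197, 301, 0]) cube([60, 60, 507]);
translate([2197, 1814, 0]) cube([60, 60, 507]);
translate([261, 301, 193]) cube([1936, 28, 197]);
translate([261, 1846, 193]) cube([1936, 28, 197]);
translate([201, 361, 193]) cube([28, 1453, 197]);
translate([2229, 361, 193]) cube([28, 1453, 197]);
translate([364, 301, 390]) cube([100, 1573, 15]);
translate([567, 301, 390]) cube([100, 1573, 15]);
translate([770, 301, 390]) cube([100, 1573, 15]);
translate([973, 301, 390]) cube([100, 1573, 15]);
translate([1176, 301, 390]) cube([100, 1573, 15]);
translate([1379, 301, 390]) cube([100, 1573, 15]);
translate([1582, 301, 390]) cube([100, 1573, 15]);
translate([1785, 301, 390]) cube([100, 1573, 15]);
translate([1988, 301, 390]) cube([100, 1573, 15]);


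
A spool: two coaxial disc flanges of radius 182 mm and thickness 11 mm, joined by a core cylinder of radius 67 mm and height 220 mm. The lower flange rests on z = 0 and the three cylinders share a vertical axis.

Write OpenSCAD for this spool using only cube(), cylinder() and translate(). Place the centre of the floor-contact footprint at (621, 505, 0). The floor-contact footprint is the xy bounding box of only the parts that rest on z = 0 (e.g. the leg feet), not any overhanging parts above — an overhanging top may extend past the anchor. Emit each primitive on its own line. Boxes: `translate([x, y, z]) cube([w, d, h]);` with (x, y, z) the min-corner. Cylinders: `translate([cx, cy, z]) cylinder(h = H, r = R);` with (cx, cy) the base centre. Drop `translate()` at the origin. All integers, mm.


translate([621, 505, 0]) cylinder(h = 11, r = 182);
translate([621, 505, 11]) cylinder(h = 220, r = 67);
translate([621, 505, 231]) cylinder(h = 11, r = 182);


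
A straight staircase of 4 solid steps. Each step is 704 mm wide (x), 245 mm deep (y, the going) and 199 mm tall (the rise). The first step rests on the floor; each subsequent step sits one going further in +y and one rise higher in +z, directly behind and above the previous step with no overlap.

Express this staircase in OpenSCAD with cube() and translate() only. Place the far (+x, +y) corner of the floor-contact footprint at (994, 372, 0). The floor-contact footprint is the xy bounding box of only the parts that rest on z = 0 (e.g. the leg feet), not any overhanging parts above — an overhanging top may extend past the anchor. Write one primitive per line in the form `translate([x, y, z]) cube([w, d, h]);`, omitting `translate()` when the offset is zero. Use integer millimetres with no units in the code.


translate([290, 127, 0]) cube([704, 245, 199]);
translate([290, 372, 199]) cube([704, 245, 199]);
translate([290, 617, 398]) cube([704, 245, 199]);
translate([290, 862, 597]) cube([704, 245, 199]);


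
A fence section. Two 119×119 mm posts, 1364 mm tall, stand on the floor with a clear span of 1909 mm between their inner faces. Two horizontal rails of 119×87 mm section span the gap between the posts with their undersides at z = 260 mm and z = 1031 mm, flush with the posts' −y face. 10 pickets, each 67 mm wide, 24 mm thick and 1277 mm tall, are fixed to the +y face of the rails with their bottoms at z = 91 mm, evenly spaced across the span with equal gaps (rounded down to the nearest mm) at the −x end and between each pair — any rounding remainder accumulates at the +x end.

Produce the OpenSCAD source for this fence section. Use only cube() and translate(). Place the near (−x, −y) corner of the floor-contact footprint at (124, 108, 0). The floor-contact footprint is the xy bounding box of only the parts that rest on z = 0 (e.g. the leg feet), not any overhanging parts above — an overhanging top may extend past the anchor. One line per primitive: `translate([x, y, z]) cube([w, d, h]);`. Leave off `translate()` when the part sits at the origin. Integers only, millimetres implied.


translate([124, 108, 0]) cube([119, 119, 1364]);
translate([2152, 108, 0]) cube([119, 119, 1364]);
translate([243, 108, 260]) cube([1909, 119, 87]);
translate([243, 108, 1031]) cube([1909, 119, 87]);
translate([355, 227, 91]) cube([67, 24, 1277]);
translate([534, 227, 91]) cube([67, 24, 1277]);
translate([713, 227, 91]) cube([67, 24, 1277]);
translate([892, 227, 91]) cube([67, 24, 1277]);
translate([1071, 227, 91]) cube([67, 24, 1277]);
translate([1250, 227, 91]) cube([67, 24, 1277]);
translate([1429, 227, 91]) cube([67, 24, 1277]);
translate([1608, 227, 91]) cube([67, 24, 1277]);
translate([1787, 227, 91]) cube([67, 24, 1277]);
translate([1966, 227, 91]) cube([67, 24, 1277]);


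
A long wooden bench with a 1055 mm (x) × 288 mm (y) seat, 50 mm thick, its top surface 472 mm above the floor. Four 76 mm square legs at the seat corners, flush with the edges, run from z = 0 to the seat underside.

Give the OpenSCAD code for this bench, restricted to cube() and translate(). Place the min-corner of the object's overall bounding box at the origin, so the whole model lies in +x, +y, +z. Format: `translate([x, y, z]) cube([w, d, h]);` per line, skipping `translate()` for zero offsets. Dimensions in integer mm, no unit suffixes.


// leg_h = 472 − 50 = 422
translate([0, 0, 422]) cube([1055, 288, 50]);
cube([76, 76, 422]);
translate([0, 212, 0]) cube([76, 76, 422]);
translate([979, 0, 0]) cube([76, 76, 422]);
translate([979, 212, 0]) cube([76, 76, 422]);


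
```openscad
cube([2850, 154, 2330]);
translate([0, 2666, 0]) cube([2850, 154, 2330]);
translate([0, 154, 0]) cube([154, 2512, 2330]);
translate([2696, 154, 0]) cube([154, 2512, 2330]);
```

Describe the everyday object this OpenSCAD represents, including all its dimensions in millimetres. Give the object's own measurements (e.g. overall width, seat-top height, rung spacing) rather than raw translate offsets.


The wall frame of a small rectangular building: four walls, each 2330 mm tall and 154 mm thick, enclosing a footprint 2850 mm (x) by 2820 mm (y) outside-to-outside, with no floor or roof. The front and back walls (the −y and +y sides) span the full width; the two side walls fit between them.


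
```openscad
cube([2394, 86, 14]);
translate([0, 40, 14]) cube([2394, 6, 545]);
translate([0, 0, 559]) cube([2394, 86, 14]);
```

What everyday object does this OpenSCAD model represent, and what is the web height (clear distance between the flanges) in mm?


An I-beam. The web height is 545 mm.

Two wide flanges with a thin centred web — an I-beam. Overall 573 mm minus two 14 mm flanges gives a web of 573 − 2·14 = 545 mm.


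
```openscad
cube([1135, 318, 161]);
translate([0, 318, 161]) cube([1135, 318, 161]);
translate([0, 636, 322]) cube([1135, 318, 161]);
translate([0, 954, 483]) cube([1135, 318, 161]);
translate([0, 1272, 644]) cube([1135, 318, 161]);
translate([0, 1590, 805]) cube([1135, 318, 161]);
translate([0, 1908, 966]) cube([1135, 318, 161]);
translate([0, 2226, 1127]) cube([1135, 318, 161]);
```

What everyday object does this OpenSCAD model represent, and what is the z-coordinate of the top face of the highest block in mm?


A staircase. The total rise is 1288 mm.

8 identical blocks, each offset up and back from the previous — a staircase. Each step is 161 mm tall and there are 8 of them, so the total rise is 8 × 161 = 1288 mm.


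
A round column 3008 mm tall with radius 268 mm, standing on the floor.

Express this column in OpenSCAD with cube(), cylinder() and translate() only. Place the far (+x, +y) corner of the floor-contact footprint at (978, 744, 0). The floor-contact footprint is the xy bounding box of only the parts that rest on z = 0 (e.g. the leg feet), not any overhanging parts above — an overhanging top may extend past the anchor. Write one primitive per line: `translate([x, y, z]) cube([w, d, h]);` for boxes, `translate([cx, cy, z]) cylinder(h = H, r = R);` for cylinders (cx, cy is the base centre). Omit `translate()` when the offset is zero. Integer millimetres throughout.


translate([710, 476, 0]) cylinder(h = 3008, r = 268);


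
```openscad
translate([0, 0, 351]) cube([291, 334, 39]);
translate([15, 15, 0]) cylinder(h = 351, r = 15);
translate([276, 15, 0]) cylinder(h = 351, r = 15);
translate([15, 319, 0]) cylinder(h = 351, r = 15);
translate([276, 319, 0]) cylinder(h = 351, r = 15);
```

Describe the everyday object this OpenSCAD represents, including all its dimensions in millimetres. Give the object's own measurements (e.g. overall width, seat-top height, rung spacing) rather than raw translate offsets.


A simple wooden stool: a rectangular seat 291 mm (x) by 334 mm (y), 39 mm thick, top face at z = 390 mm, on four round legs, each 30 mm in diameter. The legs rest on z = 0, each leg's axis is inset half a diameter from the nearest pair of seat edges (so the leg's bounding box is flush with the corner).


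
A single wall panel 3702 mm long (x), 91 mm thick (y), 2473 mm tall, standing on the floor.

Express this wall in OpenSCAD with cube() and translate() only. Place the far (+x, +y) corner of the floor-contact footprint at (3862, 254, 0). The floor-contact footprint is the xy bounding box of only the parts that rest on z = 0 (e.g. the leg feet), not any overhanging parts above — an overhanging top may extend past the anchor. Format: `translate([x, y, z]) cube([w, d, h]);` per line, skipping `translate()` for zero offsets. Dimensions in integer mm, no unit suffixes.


translate([160, 163, 0]) cube([3702, 91, 2473]);


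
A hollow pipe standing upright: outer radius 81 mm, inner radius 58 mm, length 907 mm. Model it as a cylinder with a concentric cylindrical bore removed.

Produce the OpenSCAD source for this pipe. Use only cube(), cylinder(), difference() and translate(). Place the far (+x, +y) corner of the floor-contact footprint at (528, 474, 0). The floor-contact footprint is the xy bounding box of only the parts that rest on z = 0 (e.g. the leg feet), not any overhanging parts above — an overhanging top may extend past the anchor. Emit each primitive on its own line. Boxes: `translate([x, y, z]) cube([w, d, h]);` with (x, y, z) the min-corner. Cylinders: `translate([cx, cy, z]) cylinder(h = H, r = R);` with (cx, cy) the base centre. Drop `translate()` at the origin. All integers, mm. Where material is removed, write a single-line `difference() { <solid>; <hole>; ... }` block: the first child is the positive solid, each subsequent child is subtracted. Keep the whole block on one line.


difference() { translate([447, 393, 0]) cylinder(h = 907, r = 81); translate([447, 393, 0]) cylinder(h = 907, r = 58); }


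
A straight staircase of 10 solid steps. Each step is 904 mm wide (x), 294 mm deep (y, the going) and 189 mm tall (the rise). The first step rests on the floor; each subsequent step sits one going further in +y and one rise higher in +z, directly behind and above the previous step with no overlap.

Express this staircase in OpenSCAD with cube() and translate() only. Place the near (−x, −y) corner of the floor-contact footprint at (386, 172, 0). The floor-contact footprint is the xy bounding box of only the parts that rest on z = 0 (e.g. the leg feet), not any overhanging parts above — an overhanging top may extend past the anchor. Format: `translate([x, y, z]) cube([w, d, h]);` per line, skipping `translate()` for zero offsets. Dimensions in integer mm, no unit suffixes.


translate([386, 172, 0]) cube([904, 294, 189]);
translate([386, 466, 189]) cube([904, 294, 189]);
translate([386, 760, 378]) cube([904, 294, 189]);
translate([386, 1054, 567]) cube([904, 294, 189]);
translate([386, 1348, 756]) cube([904, 294, 189]);
translate([386, 1642, 945]) cube([904, 294, 189]);
translate([386, 1936, 1134]) cube([904, 294, 189]);
translate([386, 2230, 1323]) cube([904, 294, 189]);
translate([386, 2524, 1512]) cube([904, 294, 189]);
translate([386, 2818, 1701]) cube([904, 294, 189]);
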